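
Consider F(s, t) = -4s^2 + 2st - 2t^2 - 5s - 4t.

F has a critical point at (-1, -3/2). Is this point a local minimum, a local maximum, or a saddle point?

local maximum

The Hessian of F is constant: H = [[-8, 2], [2, -4]].
det(H) = (-8)·(-4) − 2² = 28.
det(H) > 0 and tr(H) = -12 < 0, so H is negative definite and the point is a local maximum.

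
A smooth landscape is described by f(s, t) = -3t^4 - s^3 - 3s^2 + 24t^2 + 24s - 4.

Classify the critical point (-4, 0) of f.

The mixed partial ∂²f/∂s∂t is 0, so the Hessian at any point is diag(f_ss, f_tt) = diag(-6(s + 1), 12(-3t^2 + 4)).
At (-4, 0): H = diag(18, 48).
Both eigenvalues are positive, so H is positive definite: a local minimum.

local minimum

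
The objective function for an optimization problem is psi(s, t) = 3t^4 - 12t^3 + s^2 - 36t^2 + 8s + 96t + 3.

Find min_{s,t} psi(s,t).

-205

psi(s,t) separates as P(s) + Q(t) + 3, so its minimum is min P + min Q + 3.
P'(s) = 2s + 8 vanishes at s ∈ {-4}; Q'(t) = 12(t - 4)(t - 1)(t + 2) vanishes at t ∈ {-2, 1, 4}.
Local minima of P (where P''>0): P(-4)=-16. Local minima of Q: Q(-2)=-192, Q(4)=-192.
So the global minimum of psi is P(-4) + Q(-2) + 3 = -16 − 192 + 3 = -205, attained at (-4, -2).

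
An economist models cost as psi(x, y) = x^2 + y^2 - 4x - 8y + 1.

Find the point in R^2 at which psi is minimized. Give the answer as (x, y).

psi(x,y) separates as P(x) + Q(y) + 1, so its minimum is min P + min Q + 1.
P'(x) = 2x - 4 vanishes at x ∈ {2}; Q'(y) = 2y - 8 vanishes at y ∈ {4}.
Local minima of P (where P''>0): P(2)=-4. Local minima of Q: Q(4)=-16.
So the global minimum of psi is P(2) + Q(4) + 1 = -4 − 16 + 1 = -19, attained at (2, 4).

(2, 4)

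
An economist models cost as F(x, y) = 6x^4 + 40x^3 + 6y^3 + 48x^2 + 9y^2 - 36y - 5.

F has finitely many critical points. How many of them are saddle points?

3

F separates as a function of x plus a function of y, so ∇F=0 decouples.
∂F/∂x = 24x(x + 1)(x + 4) = 0 at x ∈ {-4, -1, 0}; ∂F/∂y = 18(y - 1)(y + 2) = 0 at y ∈ {-2, 1}.
The Hessian is diagonal: diag(F_xx, F_yy). Second derivatives: F_xx(-4)=288, F_xx(-1)=-72, F_xx(0)=96; F_yy(-2)=-54, F_yy(1)=54.
Saddle points occur where the two diagonal entries have opposite signs: (-4, -2), (-1, 1), (0, -2). Count: 3.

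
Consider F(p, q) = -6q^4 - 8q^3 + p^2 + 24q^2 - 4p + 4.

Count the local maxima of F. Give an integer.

0

F separates as a function of p plus a function of q, so ∇F=0 decouples.
∂F/∂p = 2(p - 2) = 0 at p ∈ {2}; ∂F/∂q = -24q(q - 1)(q + 2) = 0 at q ∈ {-2, 0, 1}.
The Hessian is diagonal: diag(F_pp, F_qq). Second derivatives: F_pp(2)=2; F_qq(-2)=-144, F_qq(0)=48, F_qq(1)=-72.
Local maxima occur where both diagonal entries negative: none. Count: 0.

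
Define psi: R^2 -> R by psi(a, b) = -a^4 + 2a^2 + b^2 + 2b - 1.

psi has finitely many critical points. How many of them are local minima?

1

psi separates as a function of a plus a function of b, so ∇psi=0 decouples.
∂psi/∂a = -4a(a - 1)(a + 1) = 0 at a ∈ {-1, 0, 1}; ∂psi/∂b = 2(b + 1) = 0 at b ∈ {-1}.
The Hessian is diagonal: diag(psi_aa, psi_bb). Second derivatives: psi_aa(-1)=-8, psi_aa(0)=4, psi_aa(1)=-8; psi_bb(-1)=2.
Local minima occur where both diagonal entries positive: (0, -1). Count: 1.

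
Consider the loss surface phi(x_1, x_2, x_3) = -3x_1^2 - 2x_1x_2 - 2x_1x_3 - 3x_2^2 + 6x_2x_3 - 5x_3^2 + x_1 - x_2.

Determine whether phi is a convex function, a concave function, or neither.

concave

phi is quadratic, so its Hessian is the constant matrix H = [[-6, -2, -2], [-2, -6, 6], [-2, 6, -10]].
Leading principal minors: -6, 32, -32.
Signs alternate −, +, − ⇒ H ≺ 0 ⇒ concave.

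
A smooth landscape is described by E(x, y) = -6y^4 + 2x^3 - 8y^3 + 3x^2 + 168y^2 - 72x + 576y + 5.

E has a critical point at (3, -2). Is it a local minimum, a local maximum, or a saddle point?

local minimum

The mixed partial ∂²E/∂x∂y is 0, so the Hessian at any point is diag(E_xx, E_yy) = diag(6(2x + 1), 24(-3y^2 - 2y + 14)).
At (3, -2): H = diag(42, 144).
Both eigenvalues are positive, so H is positive definite: a local minimum.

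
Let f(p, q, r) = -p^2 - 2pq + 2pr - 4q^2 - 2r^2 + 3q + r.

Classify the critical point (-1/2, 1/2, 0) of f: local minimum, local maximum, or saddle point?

local maximum

The Hessian is constant: H = [[-2, -2, 2], [-2, -8, 0], [2, 0, -4]].
Leading principal minors: Δ₁ = -2, Δ₂ = 12, Δ₃ = -16.
The minors alternate sign starting negative (−, +, −), so H is negative definite: a local maximum.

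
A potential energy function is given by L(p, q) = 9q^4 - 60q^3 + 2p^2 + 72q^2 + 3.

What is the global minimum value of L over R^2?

L(p,q) separates as A(p) + B(q) + 3, so its minimum is min A + min B + 3.
A'(p) = 4p vanishes at p ∈ {0}; B'(q) = 36q(q - 4)(q - 1) vanishes at q ∈ {0, 1, 4}.
Local minima of A (where A''>0): A(0)=0. Local minima of B: B(0)=0, B(4)=-384.
So the global minimum of L is A(0) + B(4) + 3 = 0 − 384 + 3 = -381, attained at (0, 4).

-381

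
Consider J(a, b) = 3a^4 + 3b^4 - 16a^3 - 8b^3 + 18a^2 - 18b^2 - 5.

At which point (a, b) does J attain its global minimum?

(3, 3)

J(a,b) separates as P(a) + Q(b) − 5, so its minimum is min P + min Q − 5.
P'(a) = 12a(a - 3)(a - 1) vanishes at a ∈ {0, 1, 3}; Q'(b) = 12b(b - 3)(b + 1) vanishes at b ∈ {-1, 0, 3}.
Local minima of P (where P''>0): P(0)=0, P(3)=-27. Local minima of Q: Q(-1)=-7, Q(3)=-135.
So the global minimum of J is P(3) + Q(3) − 5 = -27 − 135 − 5 = -167, attained at (3, 3).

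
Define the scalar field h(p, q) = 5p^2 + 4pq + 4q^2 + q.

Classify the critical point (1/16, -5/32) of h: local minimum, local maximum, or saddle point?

The Hessian of h is constant: H = [[10, 4], [4, 8]].
det(H) = 10·8 − 4² = 64.
det(H) > 0 and tr(H) = 18 > 0, so H is positive definite and the point is a local minimum.

local minimum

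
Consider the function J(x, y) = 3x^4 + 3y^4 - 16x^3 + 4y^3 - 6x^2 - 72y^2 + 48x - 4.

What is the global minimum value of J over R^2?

-804

J(x,y) separates as P(x) + Q(y) − 4, so its minimum is min P + min Q − 4.
P'(x) = 12(x - 4)(x - 1)(x + 1) vanishes at x ∈ {-1, 1, 4}; Q'(y) = 12y(y - 3)(y + 4) vanishes at y ∈ {-4, 0, 3}.
Local minima of P (where P''>0): P(-1)=-35, P(4)=-160. Local minima of Q: Q(-4)=-640, Q(3)=-297.
So the global minimum of J is P(4) + Q(-4) − 4 = -160 − 640 − 4 = -804, attained at (4, -4).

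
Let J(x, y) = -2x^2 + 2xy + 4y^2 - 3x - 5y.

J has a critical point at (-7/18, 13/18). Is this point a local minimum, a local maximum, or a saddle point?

saddle point

The Hessian of J is constant: H = [[-4, 2], [2, 8]].
det(H) = (-4)·8 − 2² = -36.
Since det(H) < 0, H is indefinite and the critical point is a saddle point.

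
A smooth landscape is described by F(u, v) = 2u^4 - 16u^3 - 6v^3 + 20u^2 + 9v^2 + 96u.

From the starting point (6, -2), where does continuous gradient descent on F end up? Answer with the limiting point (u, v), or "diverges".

F is separable, so gradient descent decouples: u follows -∂F/∂u, v follows -∂F/∂v.
∂F/∂u = 8(u - 4)(u - 3)(u + 1); at u=6 this is 336, so u decreases.
∂F/∂v = -18v(v - 1); at v=-2 this is -108, so v increases.
u converges to its nearest critical value 4 (a local min of the u-part); v converges to 0. The iterate converges to (4, 0).

(4, 0)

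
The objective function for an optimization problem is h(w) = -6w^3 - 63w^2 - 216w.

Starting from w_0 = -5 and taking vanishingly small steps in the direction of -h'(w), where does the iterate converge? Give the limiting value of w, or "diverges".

-4

h'(w) = -18(w + 3)(w + 4), so h'(-5) = -36.
Gradient descent moves in the -h' direction, i.e. w is increasing.
The nearest critical point in that direction is w = -4, where h'' = 18 > 0 (a local minimum). The iterate converges there.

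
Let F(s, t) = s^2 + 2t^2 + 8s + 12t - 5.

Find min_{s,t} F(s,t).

F(s,t) separates as P(s) + Q(t) − 5, so its minimum is min P + min Q − 5.
P'(s) = 2s + 8 vanishes at s ∈ {-4}; Q'(t) = 4(t + 3) vanishes at t ∈ {-3}.
Local minima of P (where P''>0): P(-4)=-16. Local minima of Q: Q(-3)=-18.
So the global minimum of F is P(-4) + Q(-3) − 5 = -16 − 18 − 5 = -39, attained at (-4, -3).

-39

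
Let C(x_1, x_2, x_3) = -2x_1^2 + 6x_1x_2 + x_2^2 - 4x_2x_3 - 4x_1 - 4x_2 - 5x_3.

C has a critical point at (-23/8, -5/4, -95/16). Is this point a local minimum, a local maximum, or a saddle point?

The Hessian is constant: H = [[-4, 6, 0], [6, 2, -4], [0, -4, 0]].
Leading principal minors: Δ₁ = -4, Δ₂ = -44, Δ₃ = 64.
The minors fit neither the all-positive nor the alternating-sign pattern, so H is indefinite: a saddle point.

saddle point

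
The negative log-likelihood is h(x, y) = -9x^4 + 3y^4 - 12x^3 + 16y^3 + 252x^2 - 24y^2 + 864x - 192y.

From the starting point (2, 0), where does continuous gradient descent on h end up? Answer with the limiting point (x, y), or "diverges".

(-2, 2)

h is separable, so gradient descent decouples: x follows -∂h/∂x, y follows -∂h/∂y.
∂h/∂x = -36(x - 4)(x + 2)(x + 3); at x=2 this is 1440, so x decreases.
∂h/∂y = 12(y - 2)(y + 2)(y + 4); at y=0 this is -192, so y increases.
x converges to its nearest critical value -2 (a local min of the x-part); y converges to 2. The iterate converges to (-2, 2).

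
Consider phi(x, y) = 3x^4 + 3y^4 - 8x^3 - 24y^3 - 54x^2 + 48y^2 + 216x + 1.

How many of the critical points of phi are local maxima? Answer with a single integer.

1

phi separates as a function of x plus a function of y, so ∇phi=0 decouples.
∂phi/∂x = 12(x - 3)(x - 2)(x + 3) = 0 at x ∈ {-3, 2, 3}; ∂phi/∂y = 12y(y - 4)(y - 2) = 0 at y ∈ {0, 2, 4}.
The Hessian is diagonal: diag(phi_xx, phi_yy). Second derivatives: phi_xx(-3)=360, phi_xx(2)=-60, phi_xx(3)=72; phi_yy(0)=96, phi_yy(2)=-48, phi_yy(4)=96.
Local maxima occur where both diagonal entries negative: (2, 2). Count: 1.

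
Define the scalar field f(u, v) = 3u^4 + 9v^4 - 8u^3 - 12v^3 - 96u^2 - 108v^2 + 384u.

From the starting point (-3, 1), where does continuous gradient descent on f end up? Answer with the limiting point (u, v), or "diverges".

(-4, 3)

f is separable, so gradient descent decouples: u follows -∂f/∂u, v follows -∂f/∂v.
∂f/∂u = 12(u - 4)(u - 2)(u + 4); at u=-3 this is 420, so u decreases.
∂f/∂v = 36v(v - 3)(v + 2); at v=1 this is -216, so v increases.
u converges to its nearest critical value -4 (a local min of the u-part); v converges to 3. The iterate converges to (-4, 3).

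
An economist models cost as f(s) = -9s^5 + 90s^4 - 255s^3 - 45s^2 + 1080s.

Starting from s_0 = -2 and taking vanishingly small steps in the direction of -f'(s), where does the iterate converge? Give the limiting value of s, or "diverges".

-1

f'(s) = -45(s - 4)(s - 3)(s - 2)(s + 1), so f'(-2) = -5400.
Gradient descent moves in the -f' direction, i.e. s is increasing.
The nearest critical point in that direction is s = -1, where f'' = 2700 > 0 (a local minimum). The iterate converges there.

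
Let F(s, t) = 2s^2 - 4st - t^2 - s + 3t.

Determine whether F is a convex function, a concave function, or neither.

F is quadratic, so its Hessian is the constant matrix H = [[4, -4], [-4, -2]].
det(H) = -24, tr(H) = 2.
det(H) < 0, so H is indefinite: neither convex nor concave.

neither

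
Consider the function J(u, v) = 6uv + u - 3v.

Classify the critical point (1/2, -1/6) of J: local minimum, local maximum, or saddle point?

saddle point

The Hessian of J is constant: H = [[0, 6], [6, 0]].
det(H) = 0·0 − 6² = -36.
Since det(H) < 0, H is indefinite and the critical point is a saddle point.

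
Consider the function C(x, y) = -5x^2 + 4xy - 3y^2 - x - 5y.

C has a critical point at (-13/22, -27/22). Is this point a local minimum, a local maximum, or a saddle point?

The Hessian of C is constant: H = [[-10, 4], [4, -6]].
det(H) = (-10)·(-6) − 4² = 44.
det(H) > 0 and tr(H) = -16 < 0, so H is negative definite and the point is a local maximum.

local maximum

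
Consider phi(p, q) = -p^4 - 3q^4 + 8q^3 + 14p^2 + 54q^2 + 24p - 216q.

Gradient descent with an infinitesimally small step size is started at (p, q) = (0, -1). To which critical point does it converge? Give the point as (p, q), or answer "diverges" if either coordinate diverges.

phi is separable, so gradient descent decouples: p follows -∂phi/∂p, q follows -∂phi/∂q.
∂phi/∂p = -4(p - 3)(p + 1)(p + 2); at p=0 this is 24, so p decreases.
∂phi/∂q = -12(q - 3)(q - 2)(q + 3); at q=-1 this is -288, so q increases.
p converges to its nearest critical value -1 (a local min of the p-part); q converges to 2. The iterate converges to (-1, 2).

(-1, 2)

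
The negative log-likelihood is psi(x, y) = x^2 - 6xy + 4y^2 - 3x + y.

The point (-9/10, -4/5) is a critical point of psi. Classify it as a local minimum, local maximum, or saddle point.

saddle point

The Hessian of psi is constant: H = [[2, -6], [-6, 8]].
det(H) = 2·8 − (-6)² = -20.
Since det(H) < 0, H is indefinite and the critical point is a saddle point.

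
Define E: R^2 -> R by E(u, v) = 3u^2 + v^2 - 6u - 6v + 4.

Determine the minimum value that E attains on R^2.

-8

E(u,v) separates as P(u) + Q(v) + 4, so its minimum is min P + min Q + 4.
P'(u) = 6u - 6 vanishes at u ∈ {1}; Q'(v) = 2v - 6 vanishes at v ∈ {3}.
Local minima of P (where P''>0): P(1)=-3. Local minima of Q: Q(3)=-9.
So the global minimum of E is P(1) + Q(3) + 4 = -3 − 9 + 4 = -8, attained at (1, 3).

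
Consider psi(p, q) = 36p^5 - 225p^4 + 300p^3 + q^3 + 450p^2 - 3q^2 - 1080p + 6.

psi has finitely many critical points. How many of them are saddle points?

4

psi separates as a function of p plus a function of q, so ∇psi=0 decouples.
∂psi/∂p = 180(p - 3)(p - 2)(p - 1)(p + 1) = 0 at p ∈ {-1, 1, 2, 3}; ∂psi/∂q = 3q(q - 2) = 0 at q ∈ {0, 2}.
The Hessian is diagonal: diag(psi_pp, psi_qq). Second derivatives: psi_pp(-1)=-4320, psi_pp(1)=720, psi_pp(2)=-540, psi_pp(3)=1440; psi_qq(0)=-6, psi_qq(2)=6.
Saddle points occur where the two diagonal entries have opposite signs: (-1, 2), (1, 0), (2, 2), (3, 0). Count: 4.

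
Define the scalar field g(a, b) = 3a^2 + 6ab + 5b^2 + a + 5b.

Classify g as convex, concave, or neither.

g is quadratic, so its Hessian is the constant matrix H = [[6, 6], [6, 10]].
det(H) = 24, tr(H) = 16.
det(H) > 0 and tr(H) > 0, so H is positive definite everywhere: convex.

convex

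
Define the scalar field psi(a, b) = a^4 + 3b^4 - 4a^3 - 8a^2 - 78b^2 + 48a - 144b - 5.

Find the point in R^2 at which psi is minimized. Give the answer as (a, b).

psi(a,b) separates as P(a) + Q(b) − 5, so its minimum is min P + min Q − 5.
P'(a) = 4(a - 3)(a - 2)(a + 2) vanishes at a ∈ {-2, 2, 3}; Q'(b) = 12(b - 4)(b + 1)(b + 3) vanishes at b ∈ {-3, -1, 4}.
Local minima of P (where P''>0): P(-2)=-80, P(3)=45. Local minima of Q: Q(-3)=-27, Q(4)=-1056.
So the global minimum of psi is P(-2) + Q(4) − 5 = -80 − 1056 − 5 = -1141, attained at (-2, 4).

(-2, 4)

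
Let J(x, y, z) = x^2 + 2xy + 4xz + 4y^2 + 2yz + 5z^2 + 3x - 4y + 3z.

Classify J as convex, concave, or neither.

convex

J is quadratic, so its Hessian is the constant matrix H = [[2, 2, 4], [2, 8, 2], [4, 2, 10]].
Leading principal minors: 2, 12, 16.
All positive ⇒ H ≻ 0 ⇒ convex.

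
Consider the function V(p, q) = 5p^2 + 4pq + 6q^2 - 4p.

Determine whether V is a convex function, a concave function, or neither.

V is quadratic, so its Hessian is the constant matrix H = [[10, 4], [4, 12]].
det(H) = 104, tr(H) = 22.
det(H) > 0 and tr(H) > 0, so H is positive definite everywhere: convex.

convex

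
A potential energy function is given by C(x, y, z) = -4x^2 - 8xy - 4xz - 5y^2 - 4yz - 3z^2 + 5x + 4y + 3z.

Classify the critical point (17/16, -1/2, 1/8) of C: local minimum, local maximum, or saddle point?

The Hessian is constant: H = [[-8, -8, -4], [-8, -10, -4], [-4, -4, -6]].
Leading principal minors: Δ₁ = -8, Δ₂ = 16, Δ₃ = -64.
The minors alternate sign starting negative (−, +, −), so H is negative definite: a local maximum.

local maximum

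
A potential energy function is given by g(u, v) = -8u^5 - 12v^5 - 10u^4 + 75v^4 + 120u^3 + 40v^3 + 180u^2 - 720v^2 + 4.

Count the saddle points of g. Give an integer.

8

g separates as a function of u plus a function of v, so ∇g=0 decouples.
∂g/∂u = -40u(u - 3)(u + 1)(u + 3) = 0 at u ∈ {-3, -1, 0, 3}; ∂g/∂v = -60v(v - 4)(v - 3)(v + 2) = 0 at v ∈ {-2, 0, 3, 4}.
The Hessian is diagonal: diag(g_uu, g_vv). Second derivatives: g_uu(-3)=1440, g_uu(-1)=-320, g_uu(0)=360, g_uu(3)=-2880; g_vv(-2)=3600, g_vv(0)=-1440, g_vv(3)=900, g_vv(4)=-1440.
Saddle points occur where the two diagonal entries have opposite signs: (-3, 0), (-3, 4), (-1, -2), (-1, 3), (0, 0), (0, 4), (3, -2), (3, 3). Count: 8.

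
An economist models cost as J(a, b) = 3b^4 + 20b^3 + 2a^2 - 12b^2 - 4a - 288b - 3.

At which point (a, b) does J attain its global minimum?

J(a,b) separates as P(a) + Q(b) − 3, so its minimum is min P + min Q − 3.
P'(a) = 4a - 4 vanishes at a ∈ {1}; Q'(b) = 12(b - 2)(b + 3)(b + 4) vanishes at b ∈ {-4, -3, 2}.
Local minima of P (where P''>0): P(1)=-2. Local minima of Q: Q(-4)=448, Q(2)=-416.
So the global minimum of J is P(1) + Q(2) − 3 = -2 − 416 − 3 = -421, attained at (1, 2).

(1, 2)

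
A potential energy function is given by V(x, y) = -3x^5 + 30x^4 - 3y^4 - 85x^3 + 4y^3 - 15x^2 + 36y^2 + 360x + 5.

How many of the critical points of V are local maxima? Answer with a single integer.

V separates as a function of x plus a function of y, so ∇V=0 decouples.
∂V/∂x = -15(x - 4)(x - 3)(x - 2)(x + 1) = 0 at x ∈ {-1, 2, 3, 4}; ∂V/∂y = -12y(y - 3)(y + 2) = 0 at y ∈ {-2, 0, 3}.
The Hessian is diagonal: diag(V_xx, V_yy). Second derivatives: V_xx(-1)=900, V_xx(2)=-90, V_xx(3)=60, V_xx(4)=-150; V_yy(-2)=-120, V_yy(0)=72, V_yy(3)=-180.
Local maxima occur where both diagonal entries negative: (2, -2), (2, 3), (4, -2), (4, 3). Count: 4.

4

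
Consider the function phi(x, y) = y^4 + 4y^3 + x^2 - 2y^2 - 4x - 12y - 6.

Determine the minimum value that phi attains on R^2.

-19

phi(x,y) separates as P(x) + Q(y) − 6, so its minimum is min P + min Q − 6.
P'(x) = 2x - 4 vanishes at x ∈ {2}; Q'(y) = 4(y - 1)(y + 1)(y + 3) vanishes at y ∈ {-3, -1, 1}.
Local minima of P (where P''>0): P(2)=-4. Local minima of Q: Q(-3)=-9, Q(1)=-9.
So the global minimum of phi is P(2) + Q(-3) − 6 = -4 − 9 − 6 = -19, attained at (2, -3).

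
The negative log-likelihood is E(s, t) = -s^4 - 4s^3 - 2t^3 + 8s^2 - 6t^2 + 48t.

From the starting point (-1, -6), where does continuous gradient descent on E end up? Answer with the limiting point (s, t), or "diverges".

E is separable, so gradient descent decouples: s follows -∂E/∂s, t follows -∂E/∂t.
∂E/∂s = -4s(s - 1)(s + 4); at s=-1 this is -24, so s increases.
∂E/∂t = -6(t - 2)(t + 4); at t=-6 this is -96, so t increases.
s converges to its nearest critical value 0 (a local min of the s-part); t converges to -4. The iterate converges to (0, -4).

(0, -4)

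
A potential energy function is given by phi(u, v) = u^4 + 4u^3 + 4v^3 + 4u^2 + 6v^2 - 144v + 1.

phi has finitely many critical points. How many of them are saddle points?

phi separates as a function of u plus a function of v, so ∇phi=0 decouples.
∂phi/∂u = 4u(u + 1)(u + 2) = 0 at u ∈ {-2, -1, 0}; ∂phi/∂v = 12(v - 3)(v + 4) = 0 at v ∈ {-4, 3}.
The Hessian is diagonal: diag(phi_uu, phi_vv). Second derivatives: phi_uu(-2)=8, phi_uu(-1)=-4, phi_uu(0)=8; phi_vv(-4)=-84, phi_vv(3)=84.
Saddle points occur where the two diagonal entries have opposite signs: (-2, -4), (-1, 3), (0, -4). Count: 3.

3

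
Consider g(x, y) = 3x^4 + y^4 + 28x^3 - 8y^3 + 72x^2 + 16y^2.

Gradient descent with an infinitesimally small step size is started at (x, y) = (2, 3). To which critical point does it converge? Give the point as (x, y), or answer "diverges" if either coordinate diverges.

(0, 4)

g is separable, so gradient descent decouples: x follows -∂g/∂x, y follows -∂g/∂y.
∂g/∂x = 12x(x + 3)(x + 4); at x=2 this is 720, so x decreases.
∂g/∂y = 4y(y - 4)(y - 2); at y=3 this is -12, so y increases.
x converges to its nearest critical value 0 (a local min of the x-part); y converges to 4. The iterate converges to (0, 4).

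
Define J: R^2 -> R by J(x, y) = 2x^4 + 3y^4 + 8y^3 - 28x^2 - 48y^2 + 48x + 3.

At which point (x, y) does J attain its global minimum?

J(x,y) separates as P(x) + Q(y) + 3, so its minimum is min P + min Q + 3.
P'(x) = 8(x - 2)(x - 1)(x + 3) vanishes at x ∈ {-3, 1, 2}; Q'(y) = 12y(y - 2)(y + 4) vanishes at y ∈ {-4, 0, 2}.
Local minima of P (where P''>0): P(-3)=-234, P(2)=16. Local minima of Q: Q(-4)=-512, Q(2)=-80.
So the global minimum of J is P(-3) + Q(-4) + 3 = -234 − 512 + 3 = -743, attained at (-3, -4).

(-3, -4)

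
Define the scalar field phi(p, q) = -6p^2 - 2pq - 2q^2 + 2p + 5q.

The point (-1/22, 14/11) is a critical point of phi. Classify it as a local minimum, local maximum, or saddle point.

The Hessian of phi is constant: H = [[-12, -2], [-2, -4]].
det(H) = (-12)·(-4) − (-2)² = 44.
det(H) > 0 and tr(H) = -16 < 0, so H is negative definite and the point is a local maximum.

local maximum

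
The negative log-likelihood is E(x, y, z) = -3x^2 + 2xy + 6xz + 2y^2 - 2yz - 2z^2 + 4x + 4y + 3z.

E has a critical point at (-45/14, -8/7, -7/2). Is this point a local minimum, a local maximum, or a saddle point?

The Hessian is constant: H = [[-6, 2, 6], [2, 4, -2], [6, -2, -4]].
Leading principal minors: Δ₁ = -6, Δ₂ = -28, Δ₃ = -56.
The minors fit neither the all-positive nor the alternating-sign pattern, so H is indefinite: a saddle point.

saddle point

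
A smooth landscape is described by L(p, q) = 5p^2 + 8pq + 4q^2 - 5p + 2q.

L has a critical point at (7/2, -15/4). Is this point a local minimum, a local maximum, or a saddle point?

local minimum

The Hessian of L is constant: H = [[10, 8], [8, 8]].
det(H) = 10·8 − 8² = 16.
det(H) > 0 and tr(H) = 18 > 0, so H is positive definite and the point is a local minimum.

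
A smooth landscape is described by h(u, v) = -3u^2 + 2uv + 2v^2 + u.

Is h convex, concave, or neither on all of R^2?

neither

h is quadratic, so its Hessian is the constant matrix H = [[-6, 2], [2, 4]].
det(H) = -28, tr(H) = -2.
det(H) < 0, so H is indefinite: neither convex nor concave.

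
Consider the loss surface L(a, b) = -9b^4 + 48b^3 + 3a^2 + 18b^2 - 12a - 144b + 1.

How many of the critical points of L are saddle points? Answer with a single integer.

L separates as a function of a plus a function of b, so ∇L=0 decouples.
∂L/∂a = 6(a - 2) = 0 at a ∈ {2}; ∂L/∂b = -36(b - 4)(b - 1)(b + 1) = 0 at b ∈ {-1, 1, 4}.
The Hessian is diagonal: diag(L_aa, L_bb). Second derivatives: L_aa(2)=6; L_bb(-1)=-360, L_bb(1)=216, L_bb(4)=-540.
Saddle points occur where the two diagonal entries have opposite signs: (2, -1), (2, 4). Count: 2.

2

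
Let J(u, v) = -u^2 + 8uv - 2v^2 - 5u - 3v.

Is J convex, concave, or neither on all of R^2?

neither

J is quadratic, so its Hessian is the constant matrix H = [[-2, 8], [8, -4]].
det(H) = -56, tr(H) = -6.
det(H) < 0, so H is indefinite: neither convex nor concave.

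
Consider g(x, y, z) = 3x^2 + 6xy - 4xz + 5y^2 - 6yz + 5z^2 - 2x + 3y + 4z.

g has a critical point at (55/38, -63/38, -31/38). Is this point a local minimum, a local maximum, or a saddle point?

The Hessian is constant: H = [[6, 6, -4], [6, 10, -6], [-4, -6, 10]].
Leading principal minors: Δ₁ = 6, Δ₂ = 24, Δ₃ = 152.
All leading minors are positive, so H is positive definite: a local minimum.

local minimum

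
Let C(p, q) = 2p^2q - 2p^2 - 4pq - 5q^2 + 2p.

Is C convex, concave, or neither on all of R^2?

neither

The term 2p^2q is cubic, so the Hessian is not constant.
∂²C/∂p² = 4q - 4, which takes both signs as q varies (negative for sufficiently negative q). A diagonal entry of the Hessian changing sign means the Hessian is neither positive- nor negative-semidefinite on all of R^2.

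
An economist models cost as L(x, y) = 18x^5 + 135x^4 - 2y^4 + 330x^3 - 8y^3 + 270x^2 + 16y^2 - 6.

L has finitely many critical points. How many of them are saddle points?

L separates as a function of x plus a function of y, so ∇L=0 decouples.
∂L/∂x = 90x(x + 1)(x + 2)(x + 3) = 0 at x ∈ {-3, -2, -1, 0}; ∂L/∂y = -8y(y - 1)(y + 4) = 0 at y ∈ {-4, 0, 1}.
The Hessian is diagonal: diag(L_xx, L_yy). Second derivatives: L_xx(-3)=-540, L_xx(-2)=180, L_xx(-1)=-180, L_xx(0)=540; L_yy(-4)=-160, L_yy(0)=32, L_yy(1)=-40.
Saddle points occur where the two diagonal entries have opposite signs: (-3, 0), (-2, -4), (-2, 1), (-1, 0), (0, -4), (0, 1). Count: 6.

6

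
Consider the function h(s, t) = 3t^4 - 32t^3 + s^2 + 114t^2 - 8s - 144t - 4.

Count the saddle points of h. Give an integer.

h separates as a function of s plus a function of t, so ∇h=0 decouples.
∂h/∂s = 2(s - 4) = 0 at s ∈ {4}; ∂h/∂t = 12(t - 4)(t - 3)(t - 1) = 0 at t ∈ {1, 3, 4}.
The Hessian is diagonal: diag(h_ss, h_tt). Second derivatives: h_ss(4)=2; h_tt(1)=72, h_tt(3)=-24, h_tt(4)=36.
Saddle points occur where the two diagonal entries have opposite signs: (4, 3). Count: 1.

1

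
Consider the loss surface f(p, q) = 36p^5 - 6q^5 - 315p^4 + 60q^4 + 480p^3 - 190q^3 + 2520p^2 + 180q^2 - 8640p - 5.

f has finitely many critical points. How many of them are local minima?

f separates as a function of p plus a function of q, so ∇f=0 decouples.
∂f/∂p = 180(p - 4)(p - 3)(p - 2)(p + 2) = 0 at p ∈ {-2, 2, 3, 4}; ∂f/∂q = -30q(q - 4)(q - 3)(q - 1) = 0 at q ∈ {0, 1, 3, 4}.
The Hessian is diagonal: diag(f_pp, f_qq). Second derivatives: f_pp(-2)=-21600, f_pp(2)=1440, f_pp(3)=-900, f_pp(4)=2160; f_qq(0)=360, f_qq(1)=-180, f_qq(3)=180, f_qq(4)=-360.
Local minima occur where both diagonal entries positive: (2, 0), (2, 3), (4, 0), (4, 3). Count: 4.

4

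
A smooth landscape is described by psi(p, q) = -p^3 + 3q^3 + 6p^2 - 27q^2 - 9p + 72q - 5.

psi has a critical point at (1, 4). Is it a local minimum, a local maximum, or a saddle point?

local minimum

The mixed partial ∂²psi/∂p∂q is 0, so the Hessian at any point is diag(psi_pp, psi_qq) = diag(6(-p + 2), 18(q - 3)).
At (1, 4): H = diag(6, 18).
Both eigenvalues are positive, so H is positive definite: a local minimum.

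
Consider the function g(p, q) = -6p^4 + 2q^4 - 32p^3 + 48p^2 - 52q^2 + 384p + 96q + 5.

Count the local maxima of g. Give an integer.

2

g separates as a function of p plus a function of q, so ∇g=0 decouples.
∂g/∂p = -24(p - 2)(p + 2)(p + 4) = 0 at p ∈ {-4, -2, 2}; ∂g/∂q = 8(q - 3)(q - 1)(q + 4) = 0 at q ∈ {-4, 1, 3}.
The Hessian is diagonal: diag(g_pp, g_qq). Second derivatives: g_pp(-4)=-288, g_pp(-2)=192, g_pp(2)=-576; g_qq(-4)=280, g_qq(1)=-80, g_qq(3)=112.
Local maxima occur where both diagonal entries negative: (-4, 1), (2, 1). Count: 2.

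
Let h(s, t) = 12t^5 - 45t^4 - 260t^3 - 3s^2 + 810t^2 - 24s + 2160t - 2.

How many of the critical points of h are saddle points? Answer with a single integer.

2

h separates as a function of s plus a function of t, so ∇h=0 decouples.
∂h/∂s = -6(s + 4) = 0 at s ∈ {-4}; ∂h/∂t = 60(t - 4)(t - 3)(t + 1)(t + 3) = 0 at t ∈ {-3, -1, 3, 4}.
The Hessian is diagonal: diag(h_ss, h_tt). Second derivatives: h_ss(-4)=-6; h_tt(-3)=-5040, h_tt(-1)=2400, h_tt(3)=-1440, h_tt(4)=2100.
Saddle points occur where the two diagonal entries have opposite signs: (-4, -1), (-4, 4). Count: 2.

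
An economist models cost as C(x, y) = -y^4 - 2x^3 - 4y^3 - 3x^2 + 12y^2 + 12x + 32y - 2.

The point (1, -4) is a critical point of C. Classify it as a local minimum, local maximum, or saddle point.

local maximum

The mixed partial ∂²C/∂x∂y is 0, so the Hessian at any point is diag(C_xx, C_yy) = diag(-6(2x + 1), 12(-y^2 - 2y + 2)).
At (1, -4): H = diag(-18, -72).
Both eigenvalues are negative, so H is negative definite: a local maximum.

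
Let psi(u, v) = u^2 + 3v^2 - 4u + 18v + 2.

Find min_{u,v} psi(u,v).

psi(u,v) separates as P(u) + Q(v) + 2, so its minimum is min P + min Q + 2.
P'(u) = 2u - 4 vanishes at u ∈ {2}; Q'(v) = 6v + 18 vanishes at v ∈ {-3}.
Local minima of P (where P''>0): P(2)=-4. Local minima of Q: Q(-3)=-27.
So the global minimum of psi is P(2) + Q(-3) + 2 = -4 − 27 + 2 = -29, attained at (2, -3).

-29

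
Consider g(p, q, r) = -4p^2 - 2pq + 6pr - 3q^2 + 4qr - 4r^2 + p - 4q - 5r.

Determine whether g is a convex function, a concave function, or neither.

concave

g is quadratic, so its Hessian is the constant matrix H = [[-8, -2, 6], [-2, -6, 4], [6, 4, -8]].
Leading principal minors: -8, 44, -104.
Signs alternate −, +, − ⇒ H ≺ 0 ⇒ concave.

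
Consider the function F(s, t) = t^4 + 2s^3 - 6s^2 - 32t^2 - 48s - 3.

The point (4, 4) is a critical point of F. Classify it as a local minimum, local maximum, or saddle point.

The mixed partial ∂²F/∂s∂t is 0, so the Hessian at any point is diag(F_ss, F_tt) = diag(12(s - 1), 4(3t^2 - 16)).
At (4, 4): H = diag(36, 128).
Both eigenvalues are positive, so H is positive definite: a local minimum.

local minimum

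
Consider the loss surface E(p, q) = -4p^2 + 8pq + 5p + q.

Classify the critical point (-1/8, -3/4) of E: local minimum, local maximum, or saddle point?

saddle point

The Hessian of E is constant: H = [[-8, 8], [8, 0]].
det(H) = (-8)·0 − 8² = -64.
Since det(H) < 0, H is indefinite and the critical point is a saddle point.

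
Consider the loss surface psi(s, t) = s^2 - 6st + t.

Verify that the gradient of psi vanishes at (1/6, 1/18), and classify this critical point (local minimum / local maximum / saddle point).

saddle point

∇psi = (2s - 6t, -6s + 1); substituting (1/6, 1/18) gives ∇psi = (0, 0), so (1/6, 1/18) is indeed a critical point.
The Hessian of psi is constant: H = [[2, -6], [-6, 0]].
det(H) = 2·0 − (-6)² = -36.
Since det(H) < 0, H is indefinite and the critical point is a saddle point.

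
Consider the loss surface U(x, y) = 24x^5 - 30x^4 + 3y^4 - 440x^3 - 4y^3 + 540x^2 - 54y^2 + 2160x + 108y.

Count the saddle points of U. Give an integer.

U separates as a function of x plus a function of y, so ∇U=0 decouples.
∂U/∂x = 120(x - 3)(x - 2)(x + 1)(x + 3) = 0 at x ∈ {-3, -1, 2, 3}; ∂U/∂y = 12(y - 3)(y - 1)(y + 3) = 0 at y ∈ {-3, 1, 3}.
The Hessian is diagonal: diag(U_xx, U_yy). Second derivatives: U_xx(-3)=-7200, U_xx(-1)=2880, U_xx(2)=-1800, U_xx(3)=2880; U_yy(-3)=288, U_yy(1)=-96, U_yy(3)=144.
Saddle points occur where the two diagonal entries have opposite signs: (-3, -3), (-3, 3), (-1, 1), (2, -3), (2, 3), (3, 1). Count: 6.

6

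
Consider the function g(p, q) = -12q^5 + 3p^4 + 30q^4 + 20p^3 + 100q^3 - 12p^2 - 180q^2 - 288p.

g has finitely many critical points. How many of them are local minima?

g separates as a function of p plus a function of q, so ∇g=0 decouples.
∂g/∂p = 12(p - 2)(p + 3)(p + 4) = 0 at p ∈ {-4, -3, 2}; ∂g/∂q = -60q(q - 3)(q - 1)(q + 2) = 0 at q ∈ {-2, 0, 1, 3}.
The Hessian is diagonal: diag(g_pp, g_qq). Second derivatives: g_pp(-4)=72, g_pp(-3)=-60, g_pp(2)=360; g_qq(-2)=1800, g_qq(0)=-360, g_qq(1)=360, g_qq(3)=-1800.
Local minima occur where both diagonal entries positive: (-4, -2), (-4, 1), (2, -2), (2, 1). Count: 4.

4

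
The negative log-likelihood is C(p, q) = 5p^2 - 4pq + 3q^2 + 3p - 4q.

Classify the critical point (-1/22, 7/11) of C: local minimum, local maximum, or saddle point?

local minimum

The Hessian of C is constant: H = [[10, -4], [-4, 6]].
det(H) = 10·6 − (-4)² = 44.
det(H) > 0 and tr(H) = 16 > 0, so H is positive definite and the point is a local minimum.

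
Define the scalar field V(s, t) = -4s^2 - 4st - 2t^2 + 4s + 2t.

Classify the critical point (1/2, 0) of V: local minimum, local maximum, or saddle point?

The Hessian of V is constant: H = [[-8, -4], [-4, -4]].
det(H) = (-8)·(-4) − (-4)² = 16.
det(H) > 0 and tr(H) = -12 < 0, so H is negative definite and the point is a local maximum.

local maximum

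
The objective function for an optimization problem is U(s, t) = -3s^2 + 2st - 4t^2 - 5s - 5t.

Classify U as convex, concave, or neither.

concave

U is quadratic, so its Hessian is the constant matrix H = [[-6, 2], [2, -8]].
det(H) = 44, tr(H) = -14.
det(H) > 0 and tr(H) < 0, so H is negative definite everywhere: concave.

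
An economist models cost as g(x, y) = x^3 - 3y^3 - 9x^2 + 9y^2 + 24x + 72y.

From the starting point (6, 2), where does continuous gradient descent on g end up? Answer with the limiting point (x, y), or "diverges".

(4, -2)

g is separable, so gradient descent decouples: x follows -∂g/∂x, y follows -∂g/∂y.
∂g/∂x = 3(x - 4)(x - 2); at x=6 this is 24, so x decreases.
∂g/∂y = -9(y - 4)(y + 2); at y=2 this is 72, so y decreases.
x converges to its nearest critical value 4 (a local min of the x-part); y converges to -2. The iterate converges to (4, -2).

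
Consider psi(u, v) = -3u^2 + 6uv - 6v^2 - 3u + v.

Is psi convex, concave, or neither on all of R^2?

concave

psi is quadratic, so its Hessian is the constant matrix H = [[-6, 6], [6, -12]].
det(H) = 36, tr(H) = -18.
det(H) > 0 and tr(H) < 0, so H is negative definite everywhere: concave.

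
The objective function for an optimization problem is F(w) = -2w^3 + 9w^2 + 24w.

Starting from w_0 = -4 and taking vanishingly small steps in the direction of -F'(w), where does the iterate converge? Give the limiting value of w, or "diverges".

F'(w) = -6(w - 4)(w + 1), so F'(-4) = -144.
Gradient descent moves in the -F' direction, i.e. w is increasing.
The nearest critical point in that direction is w = -1, where F'' = 30 > 0 (a local minimum). The iterate converges there.

-1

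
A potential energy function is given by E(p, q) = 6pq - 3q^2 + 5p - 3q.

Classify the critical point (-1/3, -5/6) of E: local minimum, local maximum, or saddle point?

saddle point

The Hessian of E is constant: H = [[0, 6], [6, -6]].
det(H) = 0·(-6) − 6² = -36.
Since det(H) < 0, H is indefinite and the critical point is a saddle point.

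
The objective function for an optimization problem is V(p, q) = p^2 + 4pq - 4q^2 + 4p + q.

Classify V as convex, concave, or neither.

V is quadratic, so its Hessian is the constant matrix H = [[2, 4], [4, -8]].
det(H) = -32, tr(H) = -6.
det(H) < 0, so H is indefinite: neither convex nor concave.

neither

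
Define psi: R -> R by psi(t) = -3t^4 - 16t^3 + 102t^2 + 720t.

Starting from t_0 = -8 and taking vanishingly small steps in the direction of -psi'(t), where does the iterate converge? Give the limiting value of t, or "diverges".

diverges

psi'(t) = -12(t - 4)(t + 3)(t + 5), so psi'(-8) = 2160.
Gradient descent moves in the -psi' direction, i.e. t is decreasing.
There is no critical point below t=-8, and psi' keeps the same sign, so the iterate runs off to −∞.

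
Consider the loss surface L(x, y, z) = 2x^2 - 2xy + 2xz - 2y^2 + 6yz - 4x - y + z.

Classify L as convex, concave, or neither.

L is quadratic, so its Hessian is the constant matrix H = [[4, -2, 2], [-2, -4, 6], [2, 6, 0]].
Leading principal minors: 4, -20, -176.
Neither pattern holds ⇒ H is indefinite ⇒ neither convex nor concave.

neither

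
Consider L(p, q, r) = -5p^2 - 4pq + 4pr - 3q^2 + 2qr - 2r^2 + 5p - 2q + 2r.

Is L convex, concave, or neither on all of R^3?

L is quadratic, so its Hessian is the constant matrix H = [[-10, -4, 4], [-4, -6, 2], [4, 2, -4]].
Leading principal minors: -10, 44, -104.
Signs alternate −, +, − ⇒ H ≺ 0 ⇒ concave.

concave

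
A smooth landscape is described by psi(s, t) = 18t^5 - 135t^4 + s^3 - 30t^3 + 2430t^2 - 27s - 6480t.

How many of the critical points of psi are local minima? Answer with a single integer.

2

psi separates as a function of s plus a function of t, so ∇psi=0 decouples.
∂psi/∂s = 3(s - 3)(s + 3) = 0 at s ∈ {-3, 3}; ∂psi/∂t = 90(t - 4)(t - 3)(t - 2)(t + 3) = 0 at t ∈ {-3, 2, 3, 4}.
The Hessian is diagonal: diag(psi_ss, psi_tt). Second derivatives: psi_ss(-3)=-18, psi_ss(3)=18; psi_tt(-3)=-18900, psi_tt(2)=900, psi_tt(3)=-540, psi_tt(4)=1260.
Local minima occur where both diagonal entries positive: (3, 2), (3, 4). Count: 2.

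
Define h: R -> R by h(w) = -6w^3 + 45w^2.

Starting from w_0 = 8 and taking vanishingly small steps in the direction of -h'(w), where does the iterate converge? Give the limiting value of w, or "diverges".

diverges

h'(w) = -18w(w - 5), so h'(8) = -432.
Gradient descent moves in the -h' direction, i.e. w is increasing.
There is no critical point above w=8, and h' keeps the same sign, so the iterate runs off to +∞.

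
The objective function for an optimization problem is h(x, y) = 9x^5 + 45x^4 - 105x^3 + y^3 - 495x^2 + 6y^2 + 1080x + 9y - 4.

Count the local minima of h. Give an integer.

h separates as a function of x plus a function of y, so ∇h=0 decouples.
∂h/∂x = 45(x - 2)(x - 1)(x + 3)(x + 4) = 0 at x ∈ {-4, -3, 1, 2}; ∂h/∂y = 3(y + 1)(y + 3) = 0 at y ∈ {-3, -1}.
The Hessian is diagonal: diag(h_xx, h_yy). Second derivatives: h_xx(-4)=-1350, h_xx(-3)=900, h_xx(1)=-900, h_xx(2)=1350; h_yy(-3)=-6, h_yy(-1)=6.
Local minima occur where both diagonal entries positive: (-3, -1), (2, -1). Count: 2.

2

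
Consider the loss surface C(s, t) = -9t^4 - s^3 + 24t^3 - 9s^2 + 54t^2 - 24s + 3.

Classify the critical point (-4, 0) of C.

local minimum

The mixed partial ∂²C/∂s∂t is 0, so the Hessian at any point is diag(C_ss, C_tt) = diag(-6(s + 3), 36(-3t^2 + 4t + 3)).
At (-4, 0): H = diag(6, 108).
Both eigenvalues are positive, so H is positive definite: a local minimum.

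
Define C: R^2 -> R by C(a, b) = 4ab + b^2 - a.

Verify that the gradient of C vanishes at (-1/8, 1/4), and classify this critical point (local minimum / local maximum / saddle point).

∇C = (4b - 1, 4a + 2b); substituting (-1/8, 1/4) gives ∇C = (0, 0), so (-1/8, 1/4) is indeed a critical point.
The Hessian of C is constant: H = [[0, 4], [4, 2]].
det(H) = 0·2 − 4² = -16.
Since det(H) < 0, H is indefinite and the critical point is a saddle point.

saddle point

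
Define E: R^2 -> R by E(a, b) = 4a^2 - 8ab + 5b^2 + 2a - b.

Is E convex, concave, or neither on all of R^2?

E is quadratic, so its Hessian is the constant matrix H = [[8, -8], [-8, 10]].
det(H) = 16, tr(H) = 18.
det(H) > 0 and tr(H) > 0, so H is positive definite everywhere: convex.

convex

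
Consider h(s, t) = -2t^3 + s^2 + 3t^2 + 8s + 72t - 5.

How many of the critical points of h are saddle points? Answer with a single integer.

1

h separates as a function of s plus a function of t, so ∇h=0 decouples.
∂h/∂s = 2(s + 4) = 0 at s ∈ {-4}; ∂h/∂t = -6(t - 4)(t + 3) = 0 at t ∈ {-3, 4}.
The Hessian is diagonal: diag(h_ss, h_tt). Second derivatives: h_ss(-4)=2; h_tt(-3)=42, h_tt(4)=-42.
Saddle points occur where the two diagonal entries have opposite signs: (-4, 4). Count: 1.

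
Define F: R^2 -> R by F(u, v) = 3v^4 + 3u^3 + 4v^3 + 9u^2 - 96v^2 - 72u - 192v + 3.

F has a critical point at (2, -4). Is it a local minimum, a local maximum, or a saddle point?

The mixed partial ∂²F/∂u∂v is 0, so the Hessian at any point is diag(F_uu, F_vv) = diag(18(u + 1), 12(3v^2 + 2v - 16)).
At (2, -4): H = diag(54, 288).
Both eigenvalues are positive, so H is positive definite: a local minimum.

local minimum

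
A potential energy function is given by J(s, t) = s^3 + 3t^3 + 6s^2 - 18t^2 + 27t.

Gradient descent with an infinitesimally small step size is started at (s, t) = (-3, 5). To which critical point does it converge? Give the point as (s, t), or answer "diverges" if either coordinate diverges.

(0, 3)

J is separable, so gradient descent decouples: s follows -∂J/∂s, t follows -∂J/∂t.
∂J/∂s = 3s(s + 4); at s=-3 this is -9, so s increases.
∂J/∂t = 9(t - 3)(t - 1); at t=5 this is 72, so t decreases.
s converges to its nearest critical value 0 (a local min of the s-part); t converges to 3. The iterate converges to (0, 3).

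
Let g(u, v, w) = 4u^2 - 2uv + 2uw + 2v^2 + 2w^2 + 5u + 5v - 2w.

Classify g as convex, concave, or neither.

convex

g is quadratic, so its Hessian is the constant matrix H = [[8, -2, 2], [-2, 4, 0], [2, 0, 4]].
Leading principal minors: 8, 28, 96.
All positive ⇒ H ≻ 0 ⇒ convex.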